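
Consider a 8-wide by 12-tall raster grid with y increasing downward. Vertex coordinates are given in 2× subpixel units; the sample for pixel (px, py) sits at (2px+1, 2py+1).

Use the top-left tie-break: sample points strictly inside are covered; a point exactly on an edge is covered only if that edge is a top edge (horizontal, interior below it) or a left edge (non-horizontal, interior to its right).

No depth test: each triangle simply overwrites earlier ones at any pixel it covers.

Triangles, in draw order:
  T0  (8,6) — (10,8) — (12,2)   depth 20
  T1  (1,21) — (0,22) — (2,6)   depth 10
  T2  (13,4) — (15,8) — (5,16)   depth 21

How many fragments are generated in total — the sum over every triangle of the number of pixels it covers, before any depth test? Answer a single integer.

T0:
  2·area = 16  (B↔C swapped to make it positive)
  edge (8, 6)→(12, 2): d=(4,-4) top-left  bias=+0
  edge (12, 2)→(10, 8): d=(-2,6) right/bottom  bias=-1
  edge (10, 8)→(8, 6): d=(-2,-2) top-left  bias=+0
    (1,0)@(3, 1): e=[-40,56,0] → ·  [on edge]
    (6,0)@(13, 1): e=[0,-4,20] → ·  [on edge]
    (2,1)@(5, 3): e=[-24,40,0] → ·  [on edge]
    (5,1)@(11, 3): e=[0,4,12] → █  [on edge]
    (6,1)@(13, 3): e=[8,-8,16] → ·
    (3,2)@(7, 5): e=[-8,24,0] → ·  [on edge]
    (4,2)@(9, 5): e=[0,12,4] → █  [on edge]
    (5,2)@(11, 5): e=[8,0,8] → ·  [on edge]
    (3,3)@(7, 7): e=[0,20,-4] → ·  [on edge]
    (4,3)@(9, 7): e=[8,8,0] → █  [on edge]
    (5,3)@(11, 7): e=[16,-4,4] → ·
    (2,4)@(5, 9): e=[0,28,-12] → ·  [on edge]
    (5,4)@(11, 9): e=[24,-8,0] → ·  [on edge]
    (1,5)@(3, 11): e=[0,36,-20] → ·  [on edge]
    (4,5)@(9, 11): e=[24,0,-8] → ·  [on edge]
    (6,5)@(13, 11): e=[40,-24,0] → ·  [on edge]
    (0,6)@(1, 13): e=[0,44,-28] → ·  [on edge]
    (7,6)@(15, 13): e=[56,-40,0] → ·  [on edge]
    (3,8)@(7, 17): e=[40,0,-24] → ·  [on edge]
    (2,11)@(5, 23): e=[56,0,-40] → ·  [on edge]
  covered (3 px):
    · · · · · · · ·
    · · · · · █ · ·
    · · · · █ · · ·
    · · · · █ · · ·
    · · · · · · · ·
    · · · · · · · ·
    · · · · · · · ·
    · · · · · · · ·
    · · · · · · · ·
    · · · · · · · ·
    · · · · · · · ·
    · · · · · · · ·
T1:
  2·area = 14
  edge (1, 21)→(0, 22): d=(-1,1) right/bottom  bias=-1
  edge (0, 22)→(2, 6): d=(2,-16) top-left  bias=+0
  edge (2, 6)→(1, 21): d=(-1,15) right/bottom  bias=-1
    (7,3)@(15, 7): e=[0,210,-196] → ·  [on edge]
    (6,4)@(13, 9): e=[0,182,-168] → ·  [on edge]
    (5,5)@(11, 11): e=[0,154,-140] → ·  [on edge]
    (4,6)@(9, 13): e=[0,126,-112] → ·  [on edge]
    (0,7)@(1, 15): e=[6,2,6] → █
    (1,7)@(3, 15): e=[4,34,-24] → ·
    (3,7)@(7, 15): e=[0,98,-84] → ·  [on edge]
    (0,8)@(1, 17): e=[4,6,4] → █
    (1,8)@(3, 17): e=[2,38,-26] → ·
    (2,8)@(5, 17): e=[0,70,-56] → ·  [on edge]
    (0,9)@(1, 19): e=[2,10,2] → █
    (1,9)@(3, 19): e=[0,42,-28] → ·  [on edge]
    (0,10)@(1, 21): e=[0,14,0] → ·  [on edge]
  covered (3 px):
    · · · · · · · ·
    · · · · · · · ·
    · · · · · · · ·
    · · · · · · · ·
    · · · · · · · ·
    · · · · · · · ·
    · · · · · · · ·
    █ · · · · · · ·
    █ · · · · · · ·
    █ · · · · · · ·
    · · · · · · · ·
    · · · · · · · ·
T2:
  2·area = 56
  edge (13, 4)→(15, 8): d=(2,4) right/bottom  bias=-1
  edge (15, 8)→(5, 16): d=(-10,8) right/bottom  bias=-1
  edge (5, 16)→(13, 4): d=(8,-12) top-left  bias=+0
    (7,0)@(15, 1): e=[-14,70,0] → ·  [on edge]
    (6,2)@(13, 5): e=[2,46,8] → █
    (7,2)@(15, 5): e=[-6,30,32] → ·
    (5,3)@(11, 7): e=[14,42,0] → █  [on edge]
    (7,3)@(15, 7): e=[-2,10,48] → ·
    (5,4)@(11, 9): e=[18,22,16] → █
    (7,4)@(15, 9): e=[2,-10,64] → ·
    (4,5)@(9, 11): e=[30,18,8] → █
    (6,5)@(13, 11): e=[14,-14,56] → ·
    (3,6)@(7, 13): e=[42,14,0] → █  [on edge]
    (4,6)@(9, 13): e=[34,-2,24] → ·
    (5,6)@(11, 13): e=[26,-18,48] → ·
    (1,9)@(3, 19): e=[70,-14,0] → ·  [on edge]
  covered (8 px):
    · · · · · · · ·
    · · · · · · · ·
    · · · · · · █ ·
    · · · · · █ █ ·
    · · · · · █ █ ·
    · · · · █ █ · ·
    · · · █ · · · ·
    · · · · · · · ·
    · · · · · · · ·
    · · · · · · · ·
    · · · · · · · ·
    · · · · · · · ·

Final: 14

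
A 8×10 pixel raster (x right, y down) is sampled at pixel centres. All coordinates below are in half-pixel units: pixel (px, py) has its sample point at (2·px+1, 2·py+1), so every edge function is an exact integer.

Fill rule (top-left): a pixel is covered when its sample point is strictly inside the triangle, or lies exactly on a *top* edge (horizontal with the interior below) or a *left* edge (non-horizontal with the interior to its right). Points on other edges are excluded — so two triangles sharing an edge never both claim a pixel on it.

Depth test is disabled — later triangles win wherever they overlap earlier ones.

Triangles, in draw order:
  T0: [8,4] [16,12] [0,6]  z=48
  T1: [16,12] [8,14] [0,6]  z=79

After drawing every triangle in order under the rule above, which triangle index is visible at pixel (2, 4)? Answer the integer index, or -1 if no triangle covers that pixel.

T0:
  2·area = 80
  edge (8, 4)→(16, 12): d=(8,8) right/bottom  bias=-1
  edge (16, 12)→(0, 6): d=(-16,-6) top-left  bias=+0
  edge (0, 6)→(8, 4): d=(8,-2) top-left  bias=+0
    (2,0)@(5, 1): e=[0,110,-30] → ·  [on edge]
    (3,1)@(7, 3): e=[0,90,-10] → ·  [on edge]
    (2,2)@(5, 5): e=[32,46,2] → #
    (3,2)@(7, 5): e=[16,58,6] → #
    (4,2)@(9, 5): e=[0,70,10] → ·  [on edge]
    (1,3)@(3, 7): e=[64,2,14] → #
    (4,3)@(9, 7): e=[16,38,26] → #
    (5,3)@(11, 7): e=[0,50,30] → ·  [on edge]
    (1,4)@(3, 9): e=[80,-30,30] → ·
    (2,4)@(5, 9): e=[64,-18,34] → ·
    (3,4)@(7, 9): e=[48,-6,38] → ·
    (4,4)@(9, 9): e=[32,6,42] → #
    (6,4)@(13, 9): e=[0,30,50] → ·  [on edge]
    (7,5)@(15, 11): e=[0,10,70] → ·  [on edge]
  covered (8 px):
    · · · · · · · ·
    · · · · · · · ·
    · · # # · · · ·
    · # # # # · · ·
    · · · · # # · ·
    · · · · · · · ·
    · · · · · · · ·
    · · · · · · · ·
    · · · · · · · ·
    · · · · · · · ·
T1:
  2·area = 80
  edge (16, 12)→(8, 14): d=(-8,2) right/bottom  bias=-1
  edge (8, 14)→(0, 6): d=(-8,-8) top-left  bias=+0
  edge (0, 6)→(16, 12): d=(16,6) right/bottom  bias=-1
    (0,3)@(1, 7): e=[70,0,10] → #  [on edge]
    (1,3)@(3, 7): e=[66,16,-2] → ·
    (0,4)@(1, 9): e=[54,-16,42] → ·
    (1,4)@(3, 9): e=[50,0,30] → #  [on edge]
    (2,4)@(5, 9): e=[46,16,18] → #
    (3,4)@(7, 9): e=[42,32,6] → #
    (4,4)@(9, 9): e=[38,48,-6] → ·
    (1,5)@(3, 11): e=[34,-16,62] → ·
    (2,5)@(5, 11): e=[30,0,50] → #  [on edge]
    (4,5)@(9, 11): e=[22,32,26] → #
    (5,5)@(11, 11): e=[18,48,14] → #
    (6,5)@(13, 11): e=[14,64,2] → #
    (3,6)@(7, 13): e=[10,0,70] → #  [on edge]
    (4,7)@(9, 15): e=[-10,0,90] → ·  [on edge]
    (5,8)@(11, 17): e=[-30,0,110] → ·  [on edge]
    (6,9)@(13, 19): e=[-50,0,130] → ·  [on edge]
  covered (12 px):
    · · · · · · · ·
    · · · · · · · ·
    · · · · · · · ·
    # · · · · · · ·
    · # # # · · · ·
    · · # # # # # ·
    · · · # # # · ·
    · · · · · · · ·
    · · · · · · · ·
    · · · · · · · ·

Z-buffer (winner per pixel, '.' = empty):
  . . . . . . . .
  . . . . . . . .
  . . 0 0 . . . .
  1 0 0 0 0 . . .
  . 1 1 1 0 0 . .
  . . 1 1 1 1 1 .
  . . . 1 1 1 . .
  . . . . . . . .
  . . . . . . . .
  . . . . . . . .

Final: 1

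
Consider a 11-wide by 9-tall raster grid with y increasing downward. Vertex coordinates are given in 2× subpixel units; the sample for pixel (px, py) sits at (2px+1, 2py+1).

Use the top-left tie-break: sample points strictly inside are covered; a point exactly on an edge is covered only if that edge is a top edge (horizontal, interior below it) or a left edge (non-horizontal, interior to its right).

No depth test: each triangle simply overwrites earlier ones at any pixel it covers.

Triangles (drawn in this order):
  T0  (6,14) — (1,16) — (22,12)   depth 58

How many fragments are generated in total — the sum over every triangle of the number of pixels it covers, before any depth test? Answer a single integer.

T0:
  2·area = 22  (B↔C swapped to make it positive)
  edge (6, 14)→(22, 12): d=(16,-2) top-left  bias=+0
  edge (22, 12)→(1, 16): d=(-21,4) right/bottom  bias=-1
  edge (1, 16)→(6, 14): d=(5,-2) top-left  bias=+0
    (7,6)@(15, 13): e=[2,7,13] → #
    (8,6)@(17, 13): e=[6,-1,17] → ·
    (2,7)@(5, 15): e=[14,5,3] → #
    (3,7)@(7, 15): e=[18,-3,7] → ·
    (7,7)@(15, 15): e=[34,-35,23] → ·
    (2,8)@(5, 17): e=[46,-37,13] → ·
  covered (2 px):
    · · · · · · · · · · ·
    · · · · · · · · · · ·
    · · · · · · · · · · ·
    · · · · · · · · · · ·
    · · · · · · · · · · ·
    · · · · · · · · · · ·
    · · · · · · · # · · ·
    · · # · · · · · · · ·
    · · · · · · · · · · ·

Answer: 2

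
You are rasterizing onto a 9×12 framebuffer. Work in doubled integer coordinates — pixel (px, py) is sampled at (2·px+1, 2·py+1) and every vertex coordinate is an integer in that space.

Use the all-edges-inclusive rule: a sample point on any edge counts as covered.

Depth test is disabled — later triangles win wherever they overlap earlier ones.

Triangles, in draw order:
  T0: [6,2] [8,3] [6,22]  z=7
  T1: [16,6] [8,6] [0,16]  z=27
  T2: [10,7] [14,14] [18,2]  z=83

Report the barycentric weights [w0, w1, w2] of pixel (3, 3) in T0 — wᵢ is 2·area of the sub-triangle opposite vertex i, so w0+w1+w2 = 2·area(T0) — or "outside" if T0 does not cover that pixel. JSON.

T0:
  2·area = 40
  edge (6, 2)→(8, 3): d=(2,1) inclusive
  edge (8, 3)→(6, 22): d=(-2,19) inclusive
  edge (6, 22)→(6, 2): d=(0,-20) inclusive
    (3,1)@(7, 3): e=[1,19,20] → X
    (4,1)@(9, 3): e=[-1,-19,60] → .
    (3,2)@(7, 5): e=[5,15,20] → X
    (4,2)@(9, 5): e=[3,-23,60] → .
    (3,3)@(7, 7): e=[9,11,20] → X
    (4,3)@(9, 7): e=[7,-27,60] → .
    (3,4)@(7, 9): e=[13,7,20] → X
    (4,4)@(9, 9): e=[11,-31,60] → .
    (3,5)@(7, 11): e=[17,3,20] → X
    (4,5)@(9, 11): e=[15,-35,60] → .
    (3,6)@(7, 13): e=[21,-1,20] → .
  covered (5 px):
    . . . . . . . . .
    . . . X . . . . .
    . . . X . . . . .
    . . . X . . . . .
    . . . X . . . . .
    . . . X . . . . .
    . . . . . . . . .
    . . . . . . . . .
    . . . . . . . . .
    . . . . . . . . .
    . . . . . . . . .
    . . . . . . . . .
T1:
  2·area = 80  (B↔C swapped to make it positive)
  edge (16, 6)→(0, 16): d=(-16,10) inclusive
  edge (0, 16)→(8, 6): d=(8,-10) inclusive
  edge (8, 6)→(16, 6): d=(8,0) inclusive
    (4,3)@(9, 7): e=[54,18,8] → X
    (5,3)@(11, 7): e=[34,38,8] → X
    (6,3)@(13, 7): e=[14,58,8] → X
    (7,3)@(15, 7): e=[-6,78,8] → .
    (3,4)@(7, 9): e=[42,14,24] → X
    (6,4)@(13, 9): e=[-18,74,24] → .
    (2,5)@(5, 11): e=[30,10,40] → X
    (4,5)@(9, 11): e=[-10,50,40] → .
    (5,5)@(11, 11): e=[-30,70,40] → .
    (1,6)@(3, 13): e=[18,6,56] → X
    (2,6)@(5, 13): e=[-2,26,56] → .
    (3,6)@(7, 13): e=[-22,46,56] → .
  covered (10 px):
    . . . . . . . . .
    . . . . . . . . .
    . . . . . . . . .
    . . . . X X X . .
    . . . X X X . . .
    . . X X . . . . .
    . X . . . . . . .
    X . . . . . . . .
    . . . . . . . . .
    . . . . . . . . .
    . . . . . . . . .
    . . . . . . . . .
T2:
  2·area = 76  (B↔C swapped to make it positive)
  edge (10, 7)→(18, 2): d=(8,-5) inclusive
  edge (18, 2)→(14, 14): d=(-4,12) inclusive
  edge (14, 14)→(10, 7): d=(-4,-7) inclusive
    (8,1)@(17, 3): e=[3,8,65] → X
    (7,2)@(15, 5): e=[9,24,43] → X
    (8,2)@(17, 5): e=[19,0,57] → X  [on edge]
    (5,3)@(11, 7): e=[5,64,7] → X
    (6,3)@(13, 7): e=[15,40,21] → X
    (8,3)@(17, 7): e=[35,-8,49] → .
    (5,4)@(11, 9): e=[21,56,-1] → .
    (6,4)@(13, 9): e=[31,32,13] → X
    (8,4)@(17, 9): e=[51,-16,41] → .
    (6,5)@(13, 11): e=[47,24,5] → X
    (7,5)@(15, 11): e=[57,0,19] → X  [on edge]
    (8,5)@(17, 11): e=[67,-24,33] → .
    (6,8)@(13, 17): e=[95,0,-19] → .  [on edge]
    (5,11)@(11, 23): e=[133,0,-57] → .  [on edge]
  covered (10 px):
    . . . . . . . . .
    . . . . . . . . X
    . . . . . . . X X
    . . . . . X X X .
    . . . . . . X X .
    . . . . . . X X .
    . . . . . . . . .
    . . . . . . . . .
    . . . . . . . . .
    . . . . . . . . .
    . . . . . . . . .
    . . . . . . . . .

Answer: [11,20,9]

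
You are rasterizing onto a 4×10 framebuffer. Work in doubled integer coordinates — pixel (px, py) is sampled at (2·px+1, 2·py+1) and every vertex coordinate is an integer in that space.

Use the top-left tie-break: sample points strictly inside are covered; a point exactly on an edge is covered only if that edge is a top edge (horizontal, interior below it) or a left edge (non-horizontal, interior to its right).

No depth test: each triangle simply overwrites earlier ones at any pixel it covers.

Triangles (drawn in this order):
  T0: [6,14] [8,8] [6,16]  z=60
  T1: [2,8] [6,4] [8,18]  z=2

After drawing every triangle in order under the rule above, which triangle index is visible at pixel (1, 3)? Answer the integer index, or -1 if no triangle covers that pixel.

T0:
  2·area = 4
  edge (6, 14)→(8, 8): d=(2,-6) top-left  bias=+0
  edge (8, 8)→(6, 16): d=(-2,8) right/bottom  bias=-1
  edge (6, 16)→(6, 14): d=(0,-2) top-left  bias=+0
    (3,5)@(7, 11): e=[0,2,2] → X  [on edge]
    (3,6)@(7, 13): e=[4,-2,2] → .
    (2,8)@(5, 17): e=[0,6,-2] → .  [on edge]
  covered (1 px):
    . . . .
    . . . .
    . . . .
    . . . .
    . . . .
    . . . X
    . . . .
    . . . .
    . . . .
    . . . .
T1:
  2·area = 64
  edge (2, 8)→(6, 4): d=(4,-4) top-left  bias=+0
  edge (6, 4)→(8, 18): d=(2,14) right/bottom  bias=-1
  edge (8, 18)→(2, 8): d=(-6,-10) top-left  bias=+0
    (3,1)@(7, 3): e=[0,-16,80] → .  [on edge]
    (2,2)@(5, 5): e=[0,16,48] → X  [on edge]
    (3,2)@(7, 5): e=[8,-12,68] → .
    (1,3)@(3, 7): e=[0,48,16] → X  [on edge]
    (3,3)@(7, 7): e=[16,-8,56] → .
    (0,4)@(1, 9): e=[0,80,-16] → .  [on edge]
    (1,4)@(3, 9): e=[8,52,4] → X
    (3,4)@(7, 9): e=[24,-4,44] → .
    (1,5)@(3, 11): e=[16,56,-8] → .
    (2,5)@(5, 11): e=[24,28,12] → X
    (3,5)@(7, 11): e=[32,0,32] → .  [on edge]
    (2,6)@(5, 13): e=[32,32,0] → X  [on edge]
  covered (9 px):
    . . . .
    . . . .
    . . X .
    . X X .
    . X X .
    . . X .
    . . X X
    . . . X
    . . . .
    . . . .

Z-buffer (winner per pixel, '.' = empty):
  . . . .
  . . . .
  . . 1 .
  . 1 1 .
  . 1 1 .
  . . 1 0
  . . 1 1
  . . . 1
  . . . .
  . . . .

Result: 1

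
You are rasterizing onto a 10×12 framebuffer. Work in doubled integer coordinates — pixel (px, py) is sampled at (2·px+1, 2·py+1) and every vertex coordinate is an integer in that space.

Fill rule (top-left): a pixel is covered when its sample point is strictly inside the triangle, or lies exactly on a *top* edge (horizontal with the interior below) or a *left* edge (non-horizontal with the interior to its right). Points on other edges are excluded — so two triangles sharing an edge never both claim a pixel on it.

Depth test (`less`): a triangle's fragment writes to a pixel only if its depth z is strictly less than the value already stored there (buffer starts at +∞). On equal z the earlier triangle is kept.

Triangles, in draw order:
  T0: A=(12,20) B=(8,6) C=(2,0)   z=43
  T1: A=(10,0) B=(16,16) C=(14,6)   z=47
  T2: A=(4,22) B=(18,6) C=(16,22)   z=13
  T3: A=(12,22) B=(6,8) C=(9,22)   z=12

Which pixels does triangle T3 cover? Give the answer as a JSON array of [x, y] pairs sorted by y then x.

T0:
  2·area = 60  (B↔C swapped to make it positive)
  edge (12, 20)→(2, 0): d=(-10,-20) top-left  bias=+0
  edge (2, 0)→(8, 6): d=(6,6) right/bottom  bias=-1
  edge (8, 6)→(12, 20): d=(4,14) right/bottom  bias=-1
    (1,0)@(3, 1): e=[10,0,50] → ·  [on edge]
    (2,1)@(5, 3): e=[30,0,30] → ·  [on edge]
    (2,2)@(5, 5): e=[10,12,38] → #
    (3,2)@(7, 5): e=[50,0,10] → ·  [on edge]
    (2,3)@(5, 7): e=[-10,24,46] → ·
    (3,3)@(7, 7): e=[30,12,18] → #
    (4,3)@(9, 7): e=[70,0,-10] → ·  [on edge]
    (3,4)@(7, 9): e=[10,24,26] → #
    (4,4)@(9, 9): e=[50,12,-2] → ·
    (5,4)@(11, 9): e=[90,0,-30] → ·  [on edge]
    (3,5)@(7, 11): e=[-10,36,34] → ·
    (4,5)@(9, 11): e=[30,24,6] → #
    (6,5)@(13, 11): e=[110,0,-50] → ·  [on edge]
    (7,6)@(15, 13): e=[130,0,-70] → ·  [on edge]
    (8,7)@(17, 15): e=[150,0,-90] → ·  [on edge]
    (9,8)@(19, 17): e=[170,0,-110] → ·  [on edge]
  covered (6 px):
    · · · · · · · · · ·
    · · · · · · · · · ·
    · · # · · · · · · ·
    · · · # · · · · · ·
    · · · # · · · · · ·
    · · · · # · · · · ·
    · · · · # · · · · ·
    · · · · · · · · · ·
    · · · · · # · · · ·
    · · · · · · · · · ·
    · · · · · · · · · ·
    · · · · · · · · · ·
T1:
  2·area = 28  (B↔C swapped to make it positive)
  edge (10, 0)→(14, 6): d=(4,6) right/bottom  bias=-1
  edge (14, 6)→(16, 16): d=(2,10) right/bottom  bias=-1
  edge (16, 16)→(10, 0): d=(-6,-16) top-left  bias=+0
    (6,0)@(13, 1): e=[-14,0,42] → ·  [on edge]
    (6,2)@(13, 5): e=[2,8,18] → #
    (7,2)@(15, 5): e=[-10,-12,50] → ·
    (6,3)@(13, 7): e=[10,12,6] → #
    (7,3)@(15, 7): e=[-2,-8,38] → ·
    (6,4)@(13, 9): e=[18,16,-6] → ·
    (7,5)@(15, 11): e=[14,0,14] → ·  [on edge]
    (7,6)@(15, 13): e=[22,4,2] → #
    (8,6)@(17, 13): e=[10,-16,34] → ·
    (7,7)@(15, 15): e=[30,8,-10] → ·
    (8,10)@(17, 21): e=[42,0,-14] → ·  [on edge]
  covered (3 px):
    · · · · · · · · · ·
    · · · · · · · · · ·
    · · · · · · # · · ·
    · · · · · · # · · ·
    · · · · · · · · · ·
    · · · · · · · · · ·
    · · · · · · · # · ·
    · · · · · · · · · ·
    · · · · · · · · · ·
    · · · · · · · · · ·
    · · · · · · · · · ·
    · · · · · · · · · ·
T2:
  2·area = 192
  edge (4, 22)→(18, 6): d=(14,-16) top-left  bias=+0
  edge (18, 6)→(16, 22): d=(-2,16) right/bottom  bias=-1
  edge (16, 22)→(4, 22): d=(-12,0) right/bottom  bias=-1
    (8,4)@(17, 9): e=[26,10,156] → #
    (9,4)@(19, 9): e=[58,-22,156] → ·
    (7,5)@(15, 11): e=[22,38,132] → #
    (9,5)@(19, 11): e=[86,-26,132] → ·
    (6,6)@(13, 13): e=[18,66,108] → #
    (9,6)@(19, 13): e=[114,-30,108] → ·
    (5,7)@(11, 15): e=[14,94,84] → #
    (8,7)@(17, 15): e=[110,-2,84] → ·
    (4,8)@(9, 17): e=[10,122,60] → #
    (8,8)@(17, 17): e=[138,-6,60] → ·
    (3,9)@(7, 19): e=[6,150,36] → #
    (8,9)@(17, 19): e=[166,-10,36] → ·
  covered (24 px):
    · · · · · · · · · ·
    · · · · · · · · · ·
    · · · · · · · · · ·
    · · · · · · · · · ·
    · · · · · · · · # ·
    · · · · · · · # # ·
    · · · · · · # # # ·
    · · · · · # # # · ·
    · · · · # # # # · ·
    · · · # # # # # · ·
    · · # # # # # # · ·
    · · · · · · · · · ·
T3:
  2·area = 42  (B↔C swapped to make it positive)
  edge (12, 22)→(9, 22): d=(-3,0) right/bottom  bias=-1
  edge (9, 22)→(6, 8): d=(-3,-14) top-left  bias=+0
  edge (6, 8)→(12, 22): d=(6,14) right/bottom  bias=-1
    (1,0)@(3, 1): e=[63,-21,0] → ·  [on edge]
    (3,5)@(7, 11): e=[33,5,4] → #
    (4,5)@(9, 11): e=[33,33,-24] → ·
    (3,6)@(7, 13): e=[27,-1,16] → ·
    (4,7)@(9, 15): e=[21,21,0] → ·  [on edge]
    (4,8)@(9, 17): e=[15,15,12] → #
    (5,8)@(11, 17): e=[15,43,-16] → ·
    (4,9)@(9, 19): e=[9,9,24] → #
    (5,9)@(11, 19): e=[9,37,-4] → ·
    (4,10)@(9, 21): e=[3,3,36] → #
    (5,10)@(11, 21): e=[3,31,8] → #
    (6,10)@(13, 21): e=[3,59,-20] → ·
  covered (5 px):
    · · · · · · · · · ·
    · · · · · · · · · ·
    · · · · · · · · · ·
    · · · · · · · · · ·
    · · · · · · · · · ·
    · · · # · · · · · ·
    · · · · · · · · · ·
    · · · · · · · · · ·
    · · · · # · · · · ·
    · · · · # · · · · ·
    · · · · # # · · · ·
    · · · · · · · · · ·

Answer: [[3,5],[4,8],[4,9],[4,10],[5,10]]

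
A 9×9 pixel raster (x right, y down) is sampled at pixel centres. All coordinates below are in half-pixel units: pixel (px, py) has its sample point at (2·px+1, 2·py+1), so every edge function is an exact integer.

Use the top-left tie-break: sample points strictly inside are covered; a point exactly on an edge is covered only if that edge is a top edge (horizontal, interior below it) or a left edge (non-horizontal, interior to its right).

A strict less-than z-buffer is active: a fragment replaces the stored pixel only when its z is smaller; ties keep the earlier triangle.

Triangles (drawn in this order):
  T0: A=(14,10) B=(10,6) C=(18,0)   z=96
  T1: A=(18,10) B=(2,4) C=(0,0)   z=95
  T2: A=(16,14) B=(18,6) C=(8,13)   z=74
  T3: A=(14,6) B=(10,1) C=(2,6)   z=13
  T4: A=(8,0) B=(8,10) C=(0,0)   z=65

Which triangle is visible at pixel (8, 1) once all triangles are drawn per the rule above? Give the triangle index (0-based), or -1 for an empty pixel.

T0:
  2·area = 56
  edge (14, 10)→(10, 6): d=(-4,-4) top-left  bias=+0
  edge (10, 6)→(18, 0): d=(8,-6) top-left  bias=+0
  edge (18, 0)→(14, 10): d=(-4,10) right/bottom  bias=-1
    (2,0)@(5, 1): e=[0,-70,126] → .  [on edge]
    (8,0)@(17, 1): e=[48,2,6] → X
    (3,1)@(7, 3): e=[0,-42,98] → .  [on edge]
    (7,1)@(15, 3): e=[32,6,18] → X
    (8,1)@(17, 3): e=[40,18,-2] → .
    (4,2)@(9, 5): e=[0,-14,70] → .  [on edge]
    (6,2)@(13, 5): e=[16,10,30] → X
    (8,2)@(17, 5): e=[32,34,-10] → .
    (5,3)@(11, 7): e=[0,14,42] → X  [on edge]
    (8,3)@(17, 7): e=[24,50,-18] → .
    (5,4)@(11, 9): e=[-8,30,34] → .
    (6,4)@(13, 9): e=[0,42,14] → X  [on edge]
    (7,5)@(15, 11): e=[0,70,-14] → .  [on edge]
    (8,6)@(17, 13): e=[0,98,-42] → .  [on edge]
  covered (8 px):
    . . . . . . . . X
    . . . . . . . X .
    . . . . . . X X .
    . . . . . X X X .
    . . . . . . X . .
    . . . . . . . . .
    . . . . . . . . .
    . . . . . . . . .
    . . . . . . . . .
T1:
  2·area = 52
  edge (18, 10)→(2, 4): d=(-16,-6) top-left  bias=+0
  edge (2, 4)→(0, 0): d=(-2,-4) top-left  bias=+0
  edge (0, 0)→(18, 10): d=(18,10) right/bottom  bias=-1
    (0,0)@(1, 1): e=[42,2,8] → X
    (1,0)@(3, 1): e=[54,10,-12] → .
    (0,1)@(1, 3): e=[10,-2,44] → .
    (1,1)@(3, 3): e=[22,6,24] → X
    (2,1)@(5, 3): e=[34,14,4] → X
    (3,1)@(7, 3): e=[46,22,-16] → .
    (1,2)@(3, 5): e=[-10,2,60] → .
    (2,2)@(5, 5): e=[2,10,40] → X
    (3,2)@(7, 5): e=[14,18,20] → X
    (4,2)@(9, 5): e=[26,26,0] → .  [on edge]
    (2,3)@(5, 7): e=[-30,6,76] → .
    (3,3)@(7, 7): e=[-18,14,56] → .
  covered (6 px):
    X . . . . . . . .
    . X X . . . . . .
    . . X X . . . . .
    . . . . . X . . .
    . . . . . . . . .
    . . . . . . . . .
    . . . . . . . . .
    . . . . . . . . .
    . . . . . . . . .
T2:
  2·area = 66  (B↔C swapped to make it positive)
  edge (16, 14)→(8, 13): d=(-8,-1) top-left  bias=+0
  edge (8, 13)→(18, 6): d=(10,-7) top-left  bias=+0
  edge (18, 6)→(16, 14): d=(-2,8) right/bottom  bias=-1
    (8,3)@(17, 7): e=[57,3,6] → X
    (7,4)@(15, 9): e=[39,9,18] → X
    (5,5)@(11, 11): e=[19,1,46] → X
    (6,5)@(13, 11): e=[21,15,30] → X
    (8,5)@(17, 11): e=[25,43,-2] → .
    (4,6)@(9, 13): e=[1,7,58] → X
    (8,6)@(17, 13): e=[9,63,-6] → .
    (4,7)@(9, 15): e=[-15,27,54] → .
    (5,7)@(11, 15): e=[-13,41,38] → .
    (6,7)@(13, 15): e=[-11,55,22] → .
    (7,7)@(15, 15): e=[-9,69,6] → .
  covered (10 px):
    . . . . . . . . .
    . . . . . . . . .
    . . . . . . . . .
    . . . . . . . . X
    . . . . . . . X X
    . . . . . X X X .
    . . . . X X X X .
    . . . . . . . . .
    . . . . . . . . .
T3:
  2·area = 60  (B↔C swapped to make it positive)
  edge (14, 6)→(2, 6): d=(-12,0) right/bottom  bias=-1
  edge (2, 6)→(10, 1): d=(8,-5) top-left  bias=+0
  edge (10, 1)→(14, 6): d=(4,5) right/bottom  bias=-1
    (3,1)@(7, 3): e=[36,1,23] → X
    (4,1)@(9, 3): e=[36,11,13] → X
    (5,1)@(11, 3): e=[36,21,3] → X
    (6,1)@(13, 3): e=[36,31,-7] → .
    (2,2)@(5, 5): e=[12,7,41] → X
    (6,2)@(13, 5): e=[12,47,1] → X
    (7,2)@(15, 5): e=[12,57,-9] → .
    (2,3)@(5, 7): e=[-12,23,49] → .
    (3,3)@(7, 7): e=[-12,33,39] → .
    (4,3)@(9, 7): e=[-12,43,29] → .
    (5,3)@(11, 7): e=[-12,53,19] → .
    (6,3)@(13, 7): e=[-12,63,9] → .
  covered (8 px):
    . . . . . . . . .
    . . . X X X . . .
    . . X X X X X . .
    . . . . . . . . .
    . . . . . . . . .
    . . . . . . . . .
    . . . . . . . . .
    . . . . . . . . .
    . . . . . . . . .
T4:
  2·area = 80
  edge (8, 0)→(8, 10): d=(0,10) right/bottom  bias=-1
  edge (8, 10)→(0, 0): d=(-8,-10) top-left  bias=+0
  edge (0, 0)→(8, 0): d=(8,0) top-left  bias=+0
    (0,0)@(1, 1): e=[70,2,8] → X
    (1,0)@(3, 1): e=[50,22,8] → X
    (2,0)@(5, 1): e=[30,42,8] → X
    (3,0)@(7, 1): e=[10,62,8] → X
    (4,0)@(9, 1): e=[-10,82,8] → .
    (0,1)@(1, 3): e=[70,-14,24] → .
    (1,1)@(3, 3): e=[50,6,24] → X
    (4,1)@(9, 3): e=[-10,66,24] → .
    (1,2)@(3, 5): e=[50,-10,40] → .
    (2,2)@(5, 5): e=[30,10,40] → X
    (4,2)@(9, 5): e=[-10,50,40] → .
    (2,3)@(5, 7): e=[30,-6,56] → .
  covered (10 px):
    X X X X . . . . .
    . X X X . . . . .
    . . X X . . . . .
    . . . X . . . . .
    . . . . . . . . .
    . . . . . . . . .
    . . . . . . . . .
    . . . . . . . . .
    . . . . . . . . .

Z-buffer (winner per pixel, '.' = empty):
  4 4 4 4 . . . . 0
  . 4 4 3 3 3 . 0 .
  . . 3 3 3 3 3 0 .
  . . . 4 . 1 0 0 2
  . . . . . . 0 2 2
  . . . . . 2 2 2 .
  . . . . 2 2 2 2 .
  . . . . . . . . .
  . . . . . . . . .

Result: -1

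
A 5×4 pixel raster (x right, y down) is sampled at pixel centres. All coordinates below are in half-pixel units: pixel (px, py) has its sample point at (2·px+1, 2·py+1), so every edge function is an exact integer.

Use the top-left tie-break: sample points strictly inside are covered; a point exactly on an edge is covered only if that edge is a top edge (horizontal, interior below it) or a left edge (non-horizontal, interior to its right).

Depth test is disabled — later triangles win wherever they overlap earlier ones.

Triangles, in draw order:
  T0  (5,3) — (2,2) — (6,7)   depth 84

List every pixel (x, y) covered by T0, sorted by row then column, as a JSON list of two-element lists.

T0:
  2·area = 11  (B↔C swapped to make it positive)
  edge (5, 3)→(6, 7): d=(1,4) right/bottom  bias=-1
  edge (6, 7)→(2, 2): d=(-4,-5) top-left  bias=+0
  edge (2, 2)→(5, 3): d=(3,1) right/bottom  bias=-1
    (1,1)@(3, 3): e=[8,1,2] → █
    (2,1)@(5, 3): e=[0,11,0] → ·  [on edge]
    (1,2)@(3, 5): e=[10,-7,8] → ·
    (2,2)@(5, 5): e=[2,3,6] → █
    (3,2)@(7, 5): e=[-6,13,4] → ·
    (2,3)@(5, 7): e=[4,-5,12] → ·
  covered (2 px):
    · · · · ·
    · █ · · ·
    · · █ · ·
    · · · · ·

Final: [[1,1],[2,2]]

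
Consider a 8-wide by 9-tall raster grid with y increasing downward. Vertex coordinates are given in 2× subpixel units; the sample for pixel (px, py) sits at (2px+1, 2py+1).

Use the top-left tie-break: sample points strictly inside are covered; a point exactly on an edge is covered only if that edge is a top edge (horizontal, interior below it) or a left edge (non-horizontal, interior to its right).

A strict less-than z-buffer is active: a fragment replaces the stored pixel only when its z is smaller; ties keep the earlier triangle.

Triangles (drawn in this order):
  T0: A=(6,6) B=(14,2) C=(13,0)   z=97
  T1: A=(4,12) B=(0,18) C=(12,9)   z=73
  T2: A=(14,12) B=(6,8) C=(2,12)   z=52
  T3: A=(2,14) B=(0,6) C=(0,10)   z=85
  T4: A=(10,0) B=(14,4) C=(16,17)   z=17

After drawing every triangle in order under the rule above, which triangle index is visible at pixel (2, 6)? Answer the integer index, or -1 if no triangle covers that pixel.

T0:
  2·area = 20  (B↔C swapped to make it positive)
  edge (6, 6)→(13, 0): d=(7,-6) top-left  bias=+0
  edge (13, 0)→(14, 2): d=(1,2) right/bottom  bias=-1
  edge (14, 2)→(6, 6): d=(-8,4) right/bottom  bias=-1
    (6,0)@(13, 1): e=[7,1,12] → █
    (7,0)@(15, 1): e=[19,-3,4] → ·
    (5,1)@(11, 3): e=[9,7,4] → █
    (6,1)@(13, 3): e=[21,3,-4] → ·
    (5,2)@(11, 5): e=[23,9,-12] → ·
  covered (2 px):
    · · · · · · █ ·
    · · · · · █ · ·
    · · · · · · · ·
    · · · · · · · ·
    · · · · · · · ·
    · · · · · · · ·
    · · · · · · · ·
    · · · · · · · ·
    · · · · · · · ·
T1:
  2·area = 36  (B↔C swapped to make it positive)
  edge (4, 12)→(12, 9): d=(8,-3) top-left  bias=+0
  edge (12, 9)→(0, 18): d=(-12,9) right/bottom  bias=-1
  edge (0, 18)→(4, 12): d=(4,-6) top-left  bias=+0
    (3,5)@(7, 11): e=[1,21,14] → █
    (4,5)@(9, 11): e=[7,3,26] → █
    (5,5)@(11, 11): e=[13,-15,38] → ·
    (2,6)@(5, 13): e=[11,15,10] → █
    (3,6)@(7, 13): e=[17,-3,22] → ·
    (4,6)@(9, 13): e=[23,-21,34] → ·
    (1,7)@(3, 15): e=[21,9,6] → █
    (2,7)@(5, 15): e=[27,-9,18] → ·
    (0,8)@(1, 17): e=[31,3,2] → █
    (1,8)@(3, 17): e=[37,-15,14] → ·
  covered (5 px):
    · · · · · · · ·
    · · · · · · · ·
    · · · · · · · ·
    · · · · · · · ·
    · · · · · · · ·
    · · · █ █ · · ·
    · · █ · · · · ·
    · █ · · · · · ·
    █ · · · · · · ·
T2:
  2·area = 48  (B↔C swapped to make it positive)
  edge (14, 12)→(2, 12): d=(-12,0) right/bottom  bias=-1
  edge (2, 12)→(6, 8): d=(4,-4) top-left  bias=+0
  edge (6, 8)→(14, 12): d=(8,4) right/bottom  bias=-1
    (6,0)@(13, 1): e=[132,0,-84] → ·  [on edge]
    (5,1)@(11, 3): e=[108,0,-60] → ·  [on edge]
    (4,2)@(9, 5): e=[84,0,-36] → ·  [on edge]
    (3,3)@(7, 7): e=[60,0,-12] → ·  [on edge]
    (2,4)@(5, 9): e=[36,0,12] → █  [on edge]
    (3,4)@(7, 9): e=[36,8,4] → █
    (4,4)@(9, 9): e=[36,16,-4] → ·
    (1,5)@(3, 11): e=[12,0,36] → █  [on edge]
    (4,5)@(9, 11): e=[12,24,12] → █
    (5,5)@(11, 11): e=[12,32,4] → █
    (6,5)@(13, 11): e=[12,40,-4] → ·
    (0,6)@(1, 13): e=[-12,0,60] → ·  [on edge]
  covered (7 px):
    · · · · · · · ·
    · · · · · · · ·
    · · · · · · · ·
    · · · · · · · ·
    · · █ █ · · · ·
    · █ █ █ █ █ · ·
    · · · · · · · ·
    · · · · · · · ·
    · · · · · · · ·
T3:
  2·area = 8  (B↔C swapped to make it positive)
  edge (2, 14)→(0, 10): d=(-2,-4) top-left  bias=+0
  edge (0, 10)→(0, 6): d=(0,-4) top-left  bias=+0
  edge (0, 6)→(2, 14): d=(2,8) right/bottom  bias=-1
    (0,5)@(1, 11): e=[2,4,2] → █
    (1,5)@(3, 11): e=[10,12,-14] → ·
    (0,6)@(1, 13): e=[-2,4,6] → ·
  covered (1 px):
    · · · · · · · ·
    · · · · · · · ·
    · · · · · · · ·
    · · · · · · · ·
    · · · · · · · ·
    █ · · · · · · ·
    · · · · · · · ·
    · · · · · · · ·
    · · · · · · · ·
T4:
  2·area = 44
  edge (10, 0)→(14, 4): d=(4,4) right/bottom  bias=-1
  edge (14, 4)→(16, 17): d=(2,13) right/bottom  bias=-1
  edge (16, 17)→(10, 0): d=(-6,-17) top-left  bias=+0
    (5,0)@(11, 1): e=[0,33,11] → ·  [on edge]
    (6,1)@(13, 3): e=[0,11,33] → ·  [on edge]
    (6,2)@(13, 5): e=[8,15,21] → █
    (7,2)@(15, 5): e=[0,-11,55] → ·  [on edge]
    (6,3)@(13, 7): e=[16,19,9] → █
    (7,3)@(15, 7): e=[8,-7,43] → ·
    (6,4)@(13, 9): e=[24,23,-3] → ·
    (7,5)@(15, 11): e=[24,1,19] → █
    (7,6)@(15, 13): e=[32,5,7] → █
    (7,7)@(15, 15): e=[40,9,-5] → ·
  covered (4 px):
    · · · · · · · ·
    · · · · · · · ·
    · · · · · · █ ·
    · · · · · · █ ·
    · · · · · · · ·
    · · · · · · · █
    · · · · · · · █
    · · · · · · · ·
    · · · · · · · ·

Z-buffer (winner per pixel, '.' = empty):
  . . . . . . 0 .
  . . . . . 0 . .
  . . . . . . 4 .
  . . . . . . 4 .
  . . 2 2 . . . .
  3 2 2 2 2 2 . 4
  . . 1 . . . . 4
  . 1 . . . . . .
  1 . . . . . . .

Answer: 1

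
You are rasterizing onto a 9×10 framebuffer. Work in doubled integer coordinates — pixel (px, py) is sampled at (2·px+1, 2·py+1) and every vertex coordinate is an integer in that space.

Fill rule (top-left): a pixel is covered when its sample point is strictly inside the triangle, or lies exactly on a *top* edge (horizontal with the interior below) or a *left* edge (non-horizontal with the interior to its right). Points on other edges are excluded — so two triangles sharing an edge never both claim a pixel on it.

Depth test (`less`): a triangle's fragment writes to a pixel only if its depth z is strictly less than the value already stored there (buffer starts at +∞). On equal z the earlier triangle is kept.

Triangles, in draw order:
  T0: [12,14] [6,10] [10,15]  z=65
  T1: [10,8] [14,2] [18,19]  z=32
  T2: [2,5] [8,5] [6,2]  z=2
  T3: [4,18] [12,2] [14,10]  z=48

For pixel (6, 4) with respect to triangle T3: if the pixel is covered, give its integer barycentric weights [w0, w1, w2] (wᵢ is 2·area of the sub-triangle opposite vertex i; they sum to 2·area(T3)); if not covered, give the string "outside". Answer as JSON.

T0:
  2·area = 14  (B↔C swapped to make it positive)
  edge (12, 14)→(10, 15): d=(-2,1) right/bottom  bias=-1
  edge (10, 15)→(6, 10): d=(-4,-5) top-left  bias=+0
  edge (6, 10)→(12, 14): d=(6,4) right/bottom  bias=-1
    (3,5)@(7, 11): e=[11,1,2] → X
    (4,5)@(9, 11): e=[9,11,-6] → .
    (3,6)@(7, 13): e=[7,-7,14] → .
    (4,6)@(9, 13): e=[5,3,6] → X
    (5,6)@(11, 13): e=[3,13,-2] → .
    (4,7)@(9, 15): e=[1,-5,18] → .
  covered (2 px):
    . . . . . . . . .
    . . . . . . . . .
    . . . . . . . . .
    . . . . . . . . .
    . . . . . . . . .
    . . . X . . . . .
    . . . . X . . . .
    . . . . . . . . .
    . . . . . . . . .
    . . . . . . . . .
T1:
  2·area = 92
  edge (10, 8)→(14, 2): d=(4,-6) top-left  bias=+0
  edge (14, 2)→(18, 19): d=(4,17) right/bottom  bias=-1
  edge (18, 19)→(10, 8): d=(-8,-11) top-left  bias=+0
    (6,2)@(13, 5): e=[6,29,57] → X
    (7,2)@(15, 5): e=[18,-5,79] → .
    (5,3)@(11, 7): e=[2,71,19] → X
    (7,3)@(15, 7): e=[26,3,63] → X
    (8,3)@(17, 7): e=[38,-31,85] → .
    (5,4)@(11, 9): e=[10,79,3] → X
    (8,4)@(17, 9): e=[46,-23,69] → .
    (5,5)@(11, 11): e=[18,87,-13] → .
    (6,5)@(13, 11): e=[30,53,9] → X
    (8,5)@(17, 11): e=[54,-15,53] → .
    (6,6)@(13, 13): e=[38,61,-7] → .
    (7,6)@(15, 13): e=[50,27,15] → X
  covered (12 px):
    . . . . . . . . .
    . . . . . . . . .
    . . . . . . X . .
    . . . . . X X X .
    . . . . . X X X .
    . . . . . . X X .
    . . . . . . . X .
    . . . . . . . . X
    . . . . . . . . X
    . . . . . . . . .
T2:
  2·area = 18  (B↔C swapped to make it positive)
  edge (2, 5)→(6, 2): d=(4,-3) top-left  bias=+0
  edge (6, 2)→(8, 5): d=(2,3) right/bottom  bias=-1
  edge (8, 5)→(2, 5): d=(-6,0) right/bottom  bias=-1
    (2,1)@(5, 3): e=[1,5,12] → X
    (3,1)@(7, 3): e=[7,-1,12] → .
    (0,2)@(1, 5): e=[-3,21,0] → .  [on edge]
    (1,2)@(3, 5): e=[3,15,0] → .  [on edge]
    (2,2)@(5, 5): e=[9,9,0] → .  [on edge]
    (3,2)@(7, 5): e=[15,3,0] → .  [on edge]
    (4,2)@(9, 5): e=[21,-3,0] → .  [on edge]
    (5,2)@(11, 5): e=[27,-9,0] → .  [on edge]
    (6,2)@(13, 5): e=[33,-15,0] → .  [on edge]
    (7,2)@(15, 5): e=[39,-21,0] → .  [on edge]
    (8,2)@(17, 5): e=[45,-27,0] → .  [on edge]
  covered (1 px):
    . . . . . . . . .
    . . X . . . . . .
    . . . . . . . . .
    . . . . . . . . .
    . . . . . . . . .
    . . . . . . . . .
    . . . . . . . . .
    . . . . . . . . .
    . . . . . . . . .
    . . . . . . . . .
T3:
  2·area = 96
  edge (4, 18)→(12, 2): d=(8,-16) top-left  bias=+0
  edge (12, 2)→(14, 10): d=(2,8) right/bottom  bias=-1
  edge (14, 10)→(4, 18): d=(-10,8) right/bottom  bias=-1
    (5,2)@(11, 5): e=[8,14,74] → X
    (6,2)@(13, 5): e=[40,-2,58] → .
    (5,3)@(11, 7): e=[24,18,54] → X
    (6,3)@(13, 7): e=[56,2,38] → X
    (7,3)@(15, 7): e=[88,-14,22] → .
    (4,4)@(9, 9): e=[8,38,50] → X
    (7,4)@(15, 9): e=[104,-10,2] → .
    (4,5)@(9, 11): e=[24,42,30] → X
    (6,5)@(13, 11): e=[88,10,-2] → .
    (3,6)@(7, 13): e=[8,62,26] → X
    (5,6)@(11, 13): e=[72,30,-6] → .
    (3,7)@(7, 15): e=[24,66,6] → X
  covered (12 px):
    . . . . . . . . .
    . . . . . . . . .
    . . . . . X . . .
    . . . . . X X . .
    . . . . X X X . .
    . . . . X X . . .
    . . . X X . . . .
    . . . X . . . . .
    . . X . . . . . .
    . . . . . . . . .

Final: [6,18,72]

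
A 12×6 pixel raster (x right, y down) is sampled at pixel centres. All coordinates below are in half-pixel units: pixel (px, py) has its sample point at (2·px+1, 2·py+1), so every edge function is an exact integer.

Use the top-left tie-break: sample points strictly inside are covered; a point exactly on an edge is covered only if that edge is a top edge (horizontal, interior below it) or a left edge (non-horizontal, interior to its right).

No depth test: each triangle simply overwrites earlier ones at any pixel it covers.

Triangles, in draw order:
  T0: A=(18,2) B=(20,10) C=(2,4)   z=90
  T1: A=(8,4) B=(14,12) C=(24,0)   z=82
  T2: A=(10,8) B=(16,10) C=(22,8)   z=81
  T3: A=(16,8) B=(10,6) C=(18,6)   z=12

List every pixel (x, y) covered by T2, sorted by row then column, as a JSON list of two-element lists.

T0:
  2·area = 132
  edge (18, 2)→(20, 10): d=(2,8) right/bottom  bias=-1
  edge (20, 10)→(2, 4): d=(-18,-6) top-left  bias=+0
  edge (2, 4)→(18, 2): d=(16,-2) top-left  bias=+0
    (5,1)@(11, 3): e=[58,72,2] → #
    (6,1)@(13, 3): e=[42,84,6] → #
    (7,1)@(15, 3): e=[26,96,10] → #
    (8,1)@(17, 3): e=[10,108,14] → #
    (9,1)@(19, 3): e=[-6,120,18] → ·
    (2,2)@(5, 5): e=[110,0,22] → #  [on edge]
    (3,2)@(7, 5): e=[94,12,26] → #
    (4,2)@(9, 5): e=[78,24,30] → #
    (9,2)@(19, 5): e=[-2,84,50] → ·
    (2,3)@(5, 7): e=[114,-36,54] → ·
    (3,3)@(7, 7): e=[98,-24,58] → ·
    (4,3)@(9, 7): e=[82,-12,62] → ·
    (5,3)@(11, 7): e=[66,0,66] → #  [on edge]
    (8,4)@(17, 9): e=[22,0,110] → #  [on edge]
    (11,5)@(23, 11): e=[-22,0,154] → ·  [on edge]
  covered (18 px):
    · · · · · · · · · · · ·
    · · · · · # # # # · · ·
    · · # # # # # # # · · ·
    · · · · · # # # # # · ·
    · · · · · · · · # # · ·
    · · · · · · · · · · · ·
T1:
  2·area = 152  (B↔C swapped to make it positive)
  edge (8, 4)→(24, 0): d=(16,-4) top-left  bias=+0
  edge (24, 0)→(14, 12): d=(-10,12) right/bottom  bias=-1
  edge (14, 12)→(8, 4): d=(-6,-8) top-left  bias=+0
    (10,0)@(21, 1): e=[4,26,122] → #
    (11,0)@(23, 1): e=[12,2,138] → #
    (6,1)@(13, 3): e=[4,102,46] → #
    (7,1)@(15, 3): e=[12,78,62] → #
    (8,1)@(17, 3): e=[20,54,78] → #
    (9,1)@(19, 3): e=[28,30,94] → #
    (11,1)@(23, 3): e=[44,-18,126] → ·
    (4,2)@(9, 5): e=[20,130,2] → #
    (5,2)@(11, 5): e=[28,106,18] → #
    (10,2)@(21, 5): e=[68,-14,98] → ·
    (4,3)@(9, 7): e=[52,110,-10] → ·
    (5,3)@(11, 7): e=[60,86,6] → #
  covered (19 px):
    · · · · · · · · · · # #
    · · · · · · # # # # # ·
    · · · · # # # # # # · ·
    · · · · · # # # # · · ·
    · · · · · · # # · · · ·
    · · · · · · · · · · · ·
T2:
  2·area = 24  (B↔C swapped to make it positive)
  edge (10, 8)→(22, 8): d=(12,0) top-left  bias=+0
  edge (22, 8)→(16, 10): d=(-6,2) right/bottom  bias=-1
  edge (16, 10)→(10, 8): d=(-6,-2) top-left  bias=+0
    (0,2)@(1, 5): e=[-36,60,0] → ·  [on edge]
    (3,3)@(7, 7): e=[-12,36,0] → ·  [on edge]
    (6,4)@(13, 9): e=[12,12,0] → #  [on edge]
    (7,4)@(15, 9): e=[12,8,4] → #
    (8,4)@(17, 9): e=[12,4,8] → #
    (9,4)@(19, 9): e=[12,0,12] → ·  [on edge]
    (6,5)@(13, 11): e=[36,0,-12] → ·  [on edge]
    (7,5)@(15, 11): e=[36,-4,-8] → ·
    (8,5)@(17, 11): e=[36,-8,-4] → ·
    (9,5)@(19, 11): e=[36,-12,0] → ·  [on edge]
  covered (3 px):
    · · · · · · · · · · · ·
    · · · · · · · · · · · ·
    · · · · · · · · · · · ·
    · · · · · · · · · · · ·
    · · · · · · # # # · · ·
    · · · · · · · · · · · ·
T3:
  2·area = 16
  edge (16, 8)→(10, 6): d=(-6,-2) top-left  bias=+0
  edge (10, 6)→(18, 6): d=(8,0) top-left  bias=+0
  edge (18, 6)→(16, 8): d=(-2,2) right/bottom  bias=-1
    (11,0)@(23, 1): e=[56,-40,0] → ·  [on edge]
    (0,1)@(1, 3): e=[0,-24,40] → ·  [on edge]
    (10,1)@(21, 3): e=[40,-24,0] → ·  [on edge]
    (3,2)@(7, 5): e=[0,-8,24] → ·  [on edge]
    (9,2)@(19, 5): e=[24,-8,0] → ·  [on edge]
    (6,3)@(13, 7): e=[0,8,8] → #  [on edge]
    (7,3)@(15, 7): e=[4,8,4] → #
    (8,3)@(17, 7): e=[8,8,0] → ·  [on edge]
    (6,4)@(13, 9): e=[-12,24,4] → ·
    (7,4)@(15, 9): e=[-8,24,0] → ·  [on edge]
    (9,4)@(19, 9): e=[0,24,-8] → ·  [on edge]
    (6,5)@(13, 11): e=[-24,40,0] → ·  [on edge]
  covered (2 px):
    · · · · · · · · · · · ·
    · · · · · · · · · · · ·
    · · · · · · · · · · · ·
    · · · · · · # # · · · ·
    · · · · · · · · · · · ·
    · · · · · · · · · · · ·

Answer: [[6,4],[7,4],[8,4]]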